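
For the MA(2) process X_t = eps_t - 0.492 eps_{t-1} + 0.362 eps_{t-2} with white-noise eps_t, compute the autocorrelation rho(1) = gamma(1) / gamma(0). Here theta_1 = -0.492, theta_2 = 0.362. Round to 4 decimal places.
\rho(1) = -0.4880

For an MA(q) process with theta_0 = 1, the autocovariance is
  gamma(k) = sigma^2 * sum_{i=0..q-k} theta_i * theta_{i+k},
and rho(k) = gamma(k) / gamma(0). Sigma^2 cancels.
  numerator   = (1)*(-0.492) + (-0.492)*(0.362) = -0.670104.
  denominator = (1)^2 + (-0.492)^2 + (0.362)^2 = 1.373108.
  rho(1) = -0.670104 / 1.373108 = -0.4880.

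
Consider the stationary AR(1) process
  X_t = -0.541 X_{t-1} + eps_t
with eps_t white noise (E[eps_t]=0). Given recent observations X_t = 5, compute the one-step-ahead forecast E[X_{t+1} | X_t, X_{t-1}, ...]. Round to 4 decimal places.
E[X_{t+1} \mid \mathcal F_t] = -2.7050

For an AR(p) model X_t = c + sum_i phi_i X_{t-i} + eps_t, the
one-step-ahead conditional mean is
  E[X_{t+1} | X_t, ...] = c + sum_i phi_i X_{t+1-i}.
Substitute known values:
  E[X_{t+1} | ...] = (-0.541) * (5)
                   = -2.7050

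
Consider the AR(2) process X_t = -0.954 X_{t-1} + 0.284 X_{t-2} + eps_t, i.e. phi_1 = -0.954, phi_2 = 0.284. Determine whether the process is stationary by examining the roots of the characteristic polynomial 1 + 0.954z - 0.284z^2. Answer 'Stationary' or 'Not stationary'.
\text{Not stationary}

The AR(p) characteristic polynomial is P(z) = 1 + 0.954z - 0.284z^2.
Stationarity requires all roots to lie outside the unit circle, i.e. |z| > 1 for every root.
Set 1 + (0.954) z + (-0.284) z^2 = 0, i.e. a z^2 + b z + c = 0 with a = -0.284, b = 0.954, c = 1.
Discriminant D = b^2 - 4ac = (0.954)^2 - 4*(-0.284)*1 = 0.910116 - (-1.136) = 2.046116.
D >= 0, so the roots are real: z = (-b +/- sqrt(D)) / (2a) = (-0.954 +/- 1.430425) / (-0.568).
  z_1 = (-0.954 + 1.430425) / (-0.568) = -0.8388,   |z_1| = 0.8388.
  z_2 = (-0.954 - 1.430425) / (-0.568) = 4.1979,   |z_2| = 4.1979.
Moduli of all roots: 0.8388, 4.1979.
All moduli strictly greater than 1? No.
Verdict: Not stationary.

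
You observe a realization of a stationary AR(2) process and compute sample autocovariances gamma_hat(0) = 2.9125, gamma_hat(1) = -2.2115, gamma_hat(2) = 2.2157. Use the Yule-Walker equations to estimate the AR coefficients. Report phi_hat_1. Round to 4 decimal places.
\hat\phi_{1} = -0.4290

The Yule-Walker equations for an AR(p) process read, in matrix form,
  Gamma_p phi = r_p,   with   (Gamma_p)_{ij} = gamma(|i - j|),
                       (r_p)_i = gamma(i),   i,j = 1..p.
Substitute the sample gammas (Toeplitz matrix and right-hand side of size 2):
  Gamma_p = [[2.9125, -2.2115], [-2.2115, 2.9125]]
  r_p     = [-2.2115, 2.2157]
Written out:
  2.9125 phi_1 - 2.2115 phi_2 = -2.2115
  -2.2115 phi_1 + 2.9125 phi_2 = 2.2157
Solve by Cramer's rule:
  det = gamma(0)^2 - gamma(1)^2 = (2.9125)^2 - (-2.2115)^2 = 8.48265625 - 4.89073225 = 3.591924
  phi_hat_1 = [gamma(1) gamma(0) - gamma(1) gamma(2)] / det = [(-2.2115)(2.9125) - (-2.2115)(2.2157)] / 3.591924 = -1.5409732 / 3.591924 = -0.429
  phi_hat_2 = [gamma(0) gamma(2) - gamma(1)^2] / det = [(2.9125)(2.2157) - (-2.2115)^2] / 3.591924 = 1.562494 / 3.591924 = 0.435
So phi_hat = [-0.4290, 0.4350].
Therefore phi_hat_1 = -0.4290.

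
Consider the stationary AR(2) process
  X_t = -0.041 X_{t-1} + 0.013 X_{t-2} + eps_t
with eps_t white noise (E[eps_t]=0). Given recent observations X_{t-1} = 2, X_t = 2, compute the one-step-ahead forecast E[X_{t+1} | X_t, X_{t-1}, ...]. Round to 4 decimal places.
E[X_{t+1} \mid \mathcal F_t] = -0.0560

For an AR(p) model X_t = c + sum_i phi_i X_{t-i} + eps_t, the
one-step-ahead conditional mean is
  E[X_{t+1} | X_t, ...] = c + sum_i phi_i X_{t+1-i}.
Substitute known values:
  E[X_{t+1} | ...] = (-0.041) * (2) + (0.013) * (2)
                   = -0.0560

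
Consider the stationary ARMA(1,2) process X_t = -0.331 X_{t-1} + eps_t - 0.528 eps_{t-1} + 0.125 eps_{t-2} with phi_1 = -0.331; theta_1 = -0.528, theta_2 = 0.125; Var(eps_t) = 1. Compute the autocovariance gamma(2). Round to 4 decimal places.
\gamma(2) = 0.5463

Multiply the model equation by X_{t-k} and take expectations. With theta_0 = psi_0 = 1 and psi_j the MA(infinity) weights, this gives
  gamma(k) - sum_i phi_i gamma(k-i) = c_k,
  c_k = sigma^2 * sum_{j=k..q} theta_j psi_{j-k}   (c_k = 0 for k > q),
using gamma(-m) = gamma(m).
psi-weights needed (psi_j = theta_j + sum_i phi_i psi_{j-i}):
  psi_1 = theta_1 + phi_1 = -0.528 + (-0.331) = -0.859
  psi_2 = theta_2 + phi_1 psi_1 = 0.125 + (-0.331)(-0.859) = 0.409329
Right-hand sides:
  c_0 = sigma^2 (1 + theta_1 psi_1 + theta_2 psi_2) = 1 * (1 + (-0.528)(-0.859) + (0.125)(0.409329)) = 1 * 1.504718 = 1.504718
  c_1 = sigma^2 (theta_1 + theta_2 psi_1) = 1 * (-0.528 + (0.125)(-0.859)) = -0.635375
  c_2 = sigma^2 theta_2 = 1 * (0.125) = 0.125
Equations for k = 0 and k = 1 (AR order 1):
  gamma(0) = phi_1 gamma(1) + c_0
  gamma(1) = phi_1 gamma(0) + c_1
Substituting the second into the first: gamma(0) (1 - phi_1^2) = c_0 + phi_1 c_1, so
  gamma(0) = (c_0 + phi_1 c_1) / (1 - phi_1^2) = (1.504718 + (-0.331)(-0.635375)) / (1 - (-0.331)^2) = 1.715027 / 0.890439 = 1.926047.
  gamma(1) = phi_1 gamma(0) + c_1 = (-0.331)(1.926047) + (-0.635375) = -1.272897.
For k = 2: gamma(2) = phi_1 gamma(1) + c_2
  = (-0.331)(-1.272897) + (0.125) = 0.546329.
Therefore gamma(2) = 0.5463 (to 4 decimal places).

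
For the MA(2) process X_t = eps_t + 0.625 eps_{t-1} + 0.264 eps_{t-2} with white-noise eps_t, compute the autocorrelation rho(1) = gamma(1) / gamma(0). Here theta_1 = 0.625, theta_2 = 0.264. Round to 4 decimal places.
\rho(1) = 0.5410

For an MA(q) process with theta_0 = 1, the autocovariance is
  gamma(k) = sigma^2 * sum_{i=0..q-k} theta_i * theta_{i+k},
and rho(k) = gamma(k) / gamma(0). Sigma^2 cancels.
  numerator   = (1)*(0.625) + (0.625)*(0.264) = 0.79.
  denominator = (1)^2 + (0.625)^2 + (0.264)^2 = 1.460321.
  rho(1) = 0.79 / 1.460321 = 0.5410.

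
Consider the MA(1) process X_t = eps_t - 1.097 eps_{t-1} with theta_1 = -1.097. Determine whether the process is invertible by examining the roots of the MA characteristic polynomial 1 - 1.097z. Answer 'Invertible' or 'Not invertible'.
\text{Not invertible}

The MA(q) characteristic polynomial is P(z) = 1 - 1.097z.
Invertibility requires all roots to lie outside the unit circle, i.e. |z| > 1 for every root.
This is linear in z: 1 + (-1.097) z = 0  =>  z = -1/(-1.097) = 0.911577,  |z| = 0.911577.
Moduli of all roots: 0.9116.
All moduli strictly greater than 1? No.
Verdict: Not invertible.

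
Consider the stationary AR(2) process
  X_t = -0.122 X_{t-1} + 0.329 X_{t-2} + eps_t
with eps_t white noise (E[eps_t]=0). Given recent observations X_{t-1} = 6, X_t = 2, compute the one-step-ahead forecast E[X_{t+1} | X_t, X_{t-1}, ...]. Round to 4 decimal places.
E[X_{t+1} \mid \mathcal F_t] = 1.7300

For an AR(p) model X_t = c + sum_i phi_i X_{t-i} + eps_t, the
one-step-ahead conditional mean is
  E[X_{t+1} | X_t, ...] = c + sum_i phi_i X_{t+1-i}.
Substitute known values:
  E[X_{t+1} | ...] = (-0.122) * (2) + (0.329) * (6)
                   = 1.7300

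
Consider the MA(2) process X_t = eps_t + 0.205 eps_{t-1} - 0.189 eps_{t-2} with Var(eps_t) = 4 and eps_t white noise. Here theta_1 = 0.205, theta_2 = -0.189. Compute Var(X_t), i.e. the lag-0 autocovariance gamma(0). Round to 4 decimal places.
\gamma(0) = 4.3110

For an MA(q) process X_t = eps_t + sum_i theta_i eps_{t-i} with
Var(eps_t) = sigma^2, the variance is
  gamma(0) = sigma^2 * (1 + sum_i theta_i^2).
  sum_i theta_i^2 = (0.205)^2 + (-0.189)^2 = 0.042025 + 0.035721 = 0.077746.
  gamma(0) = 4 * (1 + 0.077746) = 4 * 1.077746 = 4.310984, which rounds to 4.3110.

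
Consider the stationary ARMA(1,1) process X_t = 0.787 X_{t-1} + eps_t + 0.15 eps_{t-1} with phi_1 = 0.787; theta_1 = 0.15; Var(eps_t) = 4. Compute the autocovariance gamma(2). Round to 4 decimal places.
\gamma(2) = 8.6643

Multiply the model equation by X_{t-k} and take expectations. With theta_0 = psi_0 = 1 and psi_j the MA(infinity) weights, this gives
  gamma(k) - sum_i phi_i gamma(k-i) = c_k,
  c_k = sigma^2 * sum_{j=k..q} theta_j psi_{j-k}   (c_k = 0 for k > q),
using gamma(-m) = gamma(m).
psi-weights needed (psi_j = theta_j + sum_i phi_i psi_{j-i}):
  psi_1 = theta_1 + phi_1 = 0.15 + (0.787) = 0.937
Right-hand sides:
  c_0 = sigma^2 (1 + theta_1 psi_1) = 4 * (1 + (0.15)(0.937)) = 4 * 1.14055 = 4.5622
  c_1 = sigma^2 theta_1 = 4 * (0.15) = 0.6
  c_2 = 0
Equations for k = 0 and k = 1 (AR order 1):
  gamma(0) = phi_1 gamma(1) + c_0
  gamma(1) = phi_1 gamma(0) + c_1
Substituting the second into the first: gamma(0) (1 - phi_1^2) = c_0 + phi_1 c_1, so
  gamma(0) = (c_0 + phi_1 c_1) / (1 - phi_1^2) = (4.5622 + (0.787)(0.6)) / (1 - (0.787)^2) = 5.0344 / 0.380631 = 13.226458.
  gamma(1) = phi_1 gamma(0) + c_1 = (0.787)(13.226458) + (0.6) = 11.009223.
For k = 2 (> q): gamma(2) = phi_1 gamma(1) = (0.787)(11.009223) = 8.664258.
Therefore gamma(2) = 8.6643 (to 4 decimal places).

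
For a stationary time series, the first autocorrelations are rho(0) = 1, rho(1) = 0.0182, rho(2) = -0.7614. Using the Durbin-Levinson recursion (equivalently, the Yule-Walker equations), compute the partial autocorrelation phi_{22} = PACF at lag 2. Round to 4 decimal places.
\phi_{22} = -0.7620

The PACF at lag k is phi_{kk}, the last component of the solution
to the Yule-Walker system G_k phi = r_k where
  (G_k)_{ij} = rho(|i - j|), (r_k)_i = rho(i), i,j = 1..k.
Equivalently, Durbin-Levinson gives phi_{kk} iteratively:
  phi_{11} = rho(1)
  phi_{kk} = [rho(k) - sum_{j=1..k-1} phi_{k-1,j} rho(k-j)]
            / [1 - sum_{j=1..k-1} phi_{k-1,j} rho(j)],
  phi_{k,j} = phi_{k-1,j} - phi_{kk} phi_{k-1,k-j},  j = 1..k-1.
Step k = 1:
  phi_11 = rho(1) = 0.0182.
Step k = 2:
  phi_22 = [rho(2) - phi_11 rho(1)] / [1 - phi_11 rho(1)] = [-0.7614 - (0.0182)(0.0182)] / [1 - (0.0182)(0.0182)]
         = -0.76173124 / 0.99966876 = -0.762.
Therefore phi_{22} = -0.7620.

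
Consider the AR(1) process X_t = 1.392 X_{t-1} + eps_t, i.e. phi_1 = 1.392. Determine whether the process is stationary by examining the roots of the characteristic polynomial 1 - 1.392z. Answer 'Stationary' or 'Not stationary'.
\text{Not stationary}

The AR(p) characteristic polynomial is P(z) = 1 - 1.392z.
Stationarity requires all roots to lie outside the unit circle, i.e. |z| > 1 for every root.
This is linear in z: 1 + (-1.392) z = 0  =>  z = -1/(-1.392) = 0.718391,  |z| = 0.718391.
Moduli of all roots: 0.7184.
All moduli strictly greater than 1? No.
Verdict: Not stationary.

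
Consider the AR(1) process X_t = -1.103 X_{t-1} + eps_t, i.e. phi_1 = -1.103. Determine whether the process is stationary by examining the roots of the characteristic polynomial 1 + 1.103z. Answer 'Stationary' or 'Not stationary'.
\text{Not stationary}

The AR(p) characteristic polynomial is P(z) = 1 + 1.103z.
Stationarity requires all roots to lie outside the unit circle, i.e. |z| > 1 for every root.
This is linear in z: 1 + (1.103) z = 0  =>  z = -1/(1.103) = -0.906618,  |z| = 0.906618.
Moduli of all roots: 0.9066.
All moduli strictly greater than 1? No.
Verdict: Not stationary.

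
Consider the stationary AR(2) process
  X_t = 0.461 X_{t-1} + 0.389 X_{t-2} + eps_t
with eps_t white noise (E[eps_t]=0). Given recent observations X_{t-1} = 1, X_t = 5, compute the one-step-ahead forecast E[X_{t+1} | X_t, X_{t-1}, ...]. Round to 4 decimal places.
E[X_{t+1} \mid \mathcal F_t] = 2.6940

For an AR(p) model X_t = c + sum_i phi_i X_{t-i} + eps_t, the
one-step-ahead conditional mean is
  E[X_{t+1} | X_t, ...] = c + sum_i phi_i X_{t+1-i}.
Substitute known values:
  E[X_{t+1} | ...] = (0.461) * (5) + (0.389) * (1)
                   = 2.6940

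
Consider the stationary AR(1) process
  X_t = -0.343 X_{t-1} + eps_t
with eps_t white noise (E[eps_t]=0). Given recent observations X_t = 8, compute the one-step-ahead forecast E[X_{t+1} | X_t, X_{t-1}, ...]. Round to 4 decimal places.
E[X_{t+1} \mid \mathcal F_t] = -2.7440

For an AR(p) model X_t = c + sum_i phi_i X_{t-i} + eps_t, the
one-step-ahead conditional mean is
  E[X_{t+1} | X_t, ...] = c + sum_i phi_i X_{t+1-i}.
Substitute known values:
  E[X_{t+1} | ...] = (-0.343) * (8)
                   = -2.7440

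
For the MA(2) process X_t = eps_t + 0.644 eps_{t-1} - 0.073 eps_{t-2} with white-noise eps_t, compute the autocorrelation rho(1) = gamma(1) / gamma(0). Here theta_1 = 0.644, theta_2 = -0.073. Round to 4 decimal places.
\rho(1) = 0.4204

For an MA(q) process with theta_0 = 1, the autocovariance is
  gamma(k) = sigma^2 * sum_{i=0..q-k} theta_i * theta_{i+k},
and rho(k) = gamma(k) / gamma(0). Sigma^2 cancels.
  numerator   = (1)*(0.644) + (0.644)*(-0.073) = 0.596988.
  denominator = (1)^2 + (0.644)^2 + (-0.073)^2 = 1.420065.
  rho(1) = 0.596988 / 1.420065 = 0.4204.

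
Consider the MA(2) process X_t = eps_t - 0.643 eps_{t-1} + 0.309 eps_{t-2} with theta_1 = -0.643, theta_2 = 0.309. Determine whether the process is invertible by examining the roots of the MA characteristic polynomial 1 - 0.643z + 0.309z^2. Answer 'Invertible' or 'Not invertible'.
\text{Invertible}

The MA(q) characteristic polynomial is P(z) = 1 - 0.643z + 0.309z^2.
Invertibility requires all roots to lie outside the unit circle, i.e. |z| > 1 for every root.
Set 1 + (-0.643) z + (0.309) z^2 = 0, i.e. a z^2 + b z + c = 0 with a = 0.309, b = -0.643, c = 1.
Discriminant D = b^2 - 4ac = (-0.643)^2 - 4*(0.309)*1 = 0.413449 - (1.236) = -0.822551.
D < 0, so the roots are the complex-conjugate pair z = (-b +/- i sqrt(-D)) / (2a) = 1.0405 +/- 1.4676i.
For a conjugate pair |z|^2 = z * conj(z) = (product of roots) = c/a = 1/(0.309) = 3.236246, so |z| = sqrt(3.236246) = 1.799 for both roots.
Moduli of all roots: 1.7990, 1.7990.
All moduli strictly greater than 1? Yes.
Verdict: Invertible.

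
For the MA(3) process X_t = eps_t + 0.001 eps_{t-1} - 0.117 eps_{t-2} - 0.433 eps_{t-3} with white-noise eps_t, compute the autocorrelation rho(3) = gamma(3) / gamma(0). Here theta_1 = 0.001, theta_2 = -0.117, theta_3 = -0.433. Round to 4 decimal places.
\rho(3) = -0.3605

For an MA(q) process with theta_0 = 1, the autocovariance is
  gamma(k) = sigma^2 * sum_{i=0..q-k} theta_i * theta_{i+k},
and rho(k) = gamma(k) / gamma(0). Sigma^2 cancels.
  numerator   = (1)*(-0.433) = -0.433.
  denominator = (1)^2 + (0.001)^2 + (-0.117)^2 + (-0.433)^2 = 1.201179.
  rho(3) = -0.433 / 1.201179 = -0.3605.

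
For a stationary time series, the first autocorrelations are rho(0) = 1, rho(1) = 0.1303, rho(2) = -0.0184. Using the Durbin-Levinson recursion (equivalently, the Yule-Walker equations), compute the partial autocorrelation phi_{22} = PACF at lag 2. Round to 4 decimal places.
\phi_{22} = -0.0360

The PACF at lag k is phi_{kk}, the last component of the solution
to the Yule-Walker system G_k phi = r_k where
  (G_k)_{ij} = rho(|i - j|), (r_k)_i = rho(i), i,j = 1..k.
Equivalently, Durbin-Levinson gives phi_{kk} iteratively:
  phi_{11} = rho(1)
  phi_{kk} = [rho(k) - sum_{j=1..k-1} phi_{k-1,j} rho(k-j)]
            / [1 - sum_{j=1..k-1} phi_{k-1,j} rho(j)],
  phi_{k,j} = phi_{k-1,j} - phi_{kk} phi_{k-1,k-j},  j = 1..k-1.
Step k = 1:
  phi_11 = rho(1) = 0.1303.
Step k = 2:
  phi_22 = [rho(2) - phi_11 rho(1)] / [1 - phi_11 rho(1)] = [-0.0184 - (0.1303)(0.1303)] / [1 - (0.1303)(0.1303)]
         = -0.03537809 / 0.98302191 = -0.036.
Therefore phi_{22} = -0.0360.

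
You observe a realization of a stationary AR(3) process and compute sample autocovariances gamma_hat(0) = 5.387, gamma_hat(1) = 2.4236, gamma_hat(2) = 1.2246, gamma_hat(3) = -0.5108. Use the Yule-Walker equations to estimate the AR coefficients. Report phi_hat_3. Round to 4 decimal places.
\hat\phi_{3} = -0.2610

The Yule-Walker equations for an AR(p) process read, in matrix form,
  Gamma_p phi = r_p,   with   (Gamma_p)_{ij} = gamma(|i - j|),
                       (r_p)_i = gamma(i),   i,j = 1..p.
Substitute the sample gammas (Toeplitz matrix and right-hand side of size 3):
  Gamma_p = [[5.387, 2.4236, 1.2246], [2.4236, 5.387, 2.4236], [1.2246, 2.4236, 5.387]]
  r_p     = [2.4236, 1.2246, -0.5108]
Written out (R1..R3):
  (R1) 5.387 phi_1 + 2.4236 phi_2 + 1.2246 phi_3 = 2.4236
  (R2) 2.4236 phi_1 + 5.387 phi_2 + 2.4236 phi_3 = 1.2246
  (R3) 1.2246 phi_1 + 2.4236 phi_2 + 5.387 phi_3 = -0.5108
Gaussian elimination:
  R2 <- R2 - (2.4236/5.387) R1 = R2 - (0.449898) R1:  4.296627 phi_2 + 1.872655 phi_3 = 0.134227
  R3 <- R3 - (1.2246/5.387) R1 = R3 - (0.227325) R1:  1.872655 phi_2 + 5.108618 phi_3 = -1.061745
  R3 <- R3 - (1.872655/4.296627) R2 = R3 - (0.435843) R2:  4.292434 phi_3 = -1.120247
Back-substitution:
  phi_hat_3 = -1.120247 / 4.292434 = -0.260982
  phi_hat_2 = (0.134227 - (1.872655)(-0.260982)) / 4.296627 = 0.144987
  phi_hat_1 = (2.4236 - (2.4236)(0.144987) - (1.2246)(-0.260982)) / 5.387 = 0.443996
So phi_hat = [0.4440, 0.1450, -0.2610].
Therefore phi_hat_3 = -0.2610.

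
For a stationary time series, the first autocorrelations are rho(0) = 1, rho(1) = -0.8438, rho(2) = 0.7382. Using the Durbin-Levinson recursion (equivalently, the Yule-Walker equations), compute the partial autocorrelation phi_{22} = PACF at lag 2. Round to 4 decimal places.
\phi_{22} = 0.0910

The PACF at lag k is phi_{kk}, the last component of the solution
to the Yule-Walker system G_k phi = r_k where
  (G_k)_{ij} = rho(|i - j|), (r_k)_i = rho(i), i,j = 1..k.
Equivalently, Durbin-Levinson gives phi_{kk} iteratively:
  phi_{11} = rho(1)
  phi_{kk} = [rho(k) - sum_{j=1..k-1} phi_{k-1,j} rho(k-j)]
            / [1 - sum_{j=1..k-1} phi_{k-1,j} rho(j)],
  phi_{k,j} = phi_{k-1,j} - phi_{kk} phi_{k-1,k-j},  j = 1..k-1.
Step k = 1:
  phi_11 = rho(1) = -0.8438.
Step k = 2:
  phi_22 = [rho(2) - phi_11 rho(1)] / [1 - phi_11 rho(1)] = [0.7382 - (-0.8438)(-0.8438)] / [1 - (-0.8438)(-0.8438)]
         = 0.02620156 / 0.28800156 = 0.091.
Therefore phi_{22} = 0.0910.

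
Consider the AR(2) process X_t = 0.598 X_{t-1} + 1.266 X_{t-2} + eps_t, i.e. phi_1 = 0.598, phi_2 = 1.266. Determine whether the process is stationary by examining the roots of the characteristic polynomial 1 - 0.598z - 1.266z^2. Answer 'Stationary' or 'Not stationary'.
\text{Not stationary}

The AR(p) characteristic polynomial is P(z) = 1 - 0.598z - 1.266z^2.
Stationarity requires all roots to lie outside the unit circle, i.e. |z| > 1 for every root.
Set 1 + (-0.598) z + (-1.266) z^2 = 0, i.e. a z^2 + b z + c = 0 with a = -1.266, b = -0.598, c = 1.
Discriminant D = b^2 - 4ac = (-0.598)^2 - 4*(-1.266)*1 = 0.357604 - (-5.064) = 5.421604.
D >= 0, so the roots are real: z = (-b +/- sqrt(D)) / (2a) = (0.598 +/- 2.328434) / (-2.532).
  z_1 = (0.598 + 2.328434) / (-2.532) = -1.1558,   |z_1| = 1.1558.
  z_2 = (0.598 - 2.328434) / (-2.532) = 0.6834,   |z_2| = 0.6834.
Moduli of all roots: 1.1558, 0.6834.
All moduli strictly greater than 1? No.
Verdict: Not stationary.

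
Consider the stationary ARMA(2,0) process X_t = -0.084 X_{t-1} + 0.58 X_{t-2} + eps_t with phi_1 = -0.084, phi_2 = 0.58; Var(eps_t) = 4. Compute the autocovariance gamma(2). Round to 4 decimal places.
\gamma(2) = 3.7472

Multiply the model equation by X_{t-k} and take expectations. With theta_0 = psi_0 = 1 and psi_j the MA(infinity) weights, this gives
  gamma(k) - sum_i phi_i gamma(k-i) = c_k,
  c_k = sigma^2 * sum_{j=k..q} theta_j psi_{j-k}   (c_k = 0 for k > q),
using gamma(-m) = gamma(m).
Pure AR (q = 0): c_0 = sigma^2 = 4, c_k = 0 for k >= 1.
Equations for k = 0, 1, 2 (AR order 2, c_2 = 0):
  (E0) gamma(0) = phi_1 gamma(1) + phi_2 gamma(2) + c_0
  (E1) gamma(1) = phi_1 gamma(0) + phi_2 gamma(1) + c_1
  (E2) gamma(2) = phi_1 gamma(1) + phi_2 gamma(0)
From (E1): gamma(1) = A gamma(0) + B with
  A = phi_1 / (1 - phi_2) = -0.084 / 0.42 = -0.2,   B = c_1 / (1 - phi_2) = 0 / 0.42 = 0.
Insert (E2) into (E0): gamma(0) (1 - phi_2^2) = phi_1 (1 + phi_2) gamma(1) + c_0.
  phi_1 (1 + phi_2) = (-0.084)(1.58) = -0.13272,   1 - phi_2^2 = 0.6636.
Replace gamma(1) by A gamma(0) + B and collect gamma(0):
  gamma(0) [0.6636 - (-0.13272)(-0.2)] = c_0 = 4
  gamma(0) * 0.637056 = 4
  gamma(0) = 4 / 0.637056 = 6.278883.
  gamma(1) = A gamma(0) = (-0.2)(6.278883) = -1.255777.
  gamma(2) = phi_1 gamma(1) + phi_2 gamma(0) = (-0.084)(-1.255777) + (0.58)(6.278883) = 3.747237.
Therefore gamma(2) = 3.7472 (to 4 decimal places).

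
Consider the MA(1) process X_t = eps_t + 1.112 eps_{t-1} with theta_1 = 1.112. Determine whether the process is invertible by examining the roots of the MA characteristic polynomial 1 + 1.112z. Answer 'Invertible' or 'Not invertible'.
\text{Not invertible}

The MA(q) characteristic polynomial is P(z) = 1 + 1.112z.
Invertibility requires all roots to lie outside the unit circle, i.e. |z| > 1 for every root.
This is linear in z: 1 + (1.112) z = 0  =>  z = -1/(1.112) = -0.899281,  |z| = 0.899281.
Moduli of all roots: 0.8993.
All moduli strictly greater than 1? No.
Verdict: Not invertible.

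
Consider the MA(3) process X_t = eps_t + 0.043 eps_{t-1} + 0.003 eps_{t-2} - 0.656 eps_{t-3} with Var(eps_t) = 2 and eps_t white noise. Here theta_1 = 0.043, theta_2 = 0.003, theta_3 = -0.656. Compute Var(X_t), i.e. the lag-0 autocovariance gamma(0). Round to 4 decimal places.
\gamma(0) = 2.8644

For an MA(q) process X_t = eps_t + sum_i theta_i eps_{t-i} with
Var(eps_t) = sigma^2, the variance is
  gamma(0) = sigma^2 * (1 + sum_i theta_i^2).
  sum_i theta_i^2 = (0.043)^2 + (0.003)^2 + (-0.656)^2 = 0.001849 + 0.000009 + 0.430336 = 0.432194.
  gamma(0) = 2 * (1 + 0.432194) = 2 * 1.432194 = 2.864388, which rounds to 2.8644.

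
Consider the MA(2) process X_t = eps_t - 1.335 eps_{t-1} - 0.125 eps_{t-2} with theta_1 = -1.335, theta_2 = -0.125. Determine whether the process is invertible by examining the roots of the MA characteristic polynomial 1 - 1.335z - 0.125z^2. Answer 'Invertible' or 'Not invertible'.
\text{Not invertible}

The MA(q) characteristic polynomial is P(z) = 1 - 1.335z - 0.125z^2.
Invertibility requires all roots to lie outside the unit circle, i.e. |z| > 1 for every root.
Set 1 + (-1.335) z + (-0.125) z^2 = 0, i.e. a z^2 + b z + c = 0 with a = -0.125, b = -1.335, c = 1.
Discriminant D = b^2 - 4ac = (-1.335)^2 - 4*(-0.125)*1 = 1.782225 - (-0.5) = 2.282225.
D >= 0, so the roots are real: z = (-b +/- sqrt(D)) / (2a) = (1.335 +/- 1.510703) / (-0.25).
  z_1 = (1.335 + 1.510703) / (-0.25) = -11.3828,   |z_1| = 11.3828.
  z_2 = (1.335 - 1.510703) / (-0.25) = 0.7028,   |z_2| = 0.7028.
Moduli of all roots: 11.3828, 0.7028.
All moduli strictly greater than 1? No.
Verdict: Not invertible.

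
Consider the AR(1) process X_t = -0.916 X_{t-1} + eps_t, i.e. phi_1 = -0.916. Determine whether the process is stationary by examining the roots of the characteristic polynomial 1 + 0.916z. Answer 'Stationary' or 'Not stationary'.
\text{Stationary}

The AR(p) characteristic polynomial is P(z) = 1 + 0.916z.
Stationarity requires all roots to lie outside the unit circle, i.e. |z| > 1 for every root.
This is linear in z: 1 + (0.916) z = 0  =>  z = -1/(0.916) = -1.091703,  |z| = 1.091703.
Moduli of all roots: 1.0917.
All moduli strictly greater than 1? Yes.
Verdict: Stationary.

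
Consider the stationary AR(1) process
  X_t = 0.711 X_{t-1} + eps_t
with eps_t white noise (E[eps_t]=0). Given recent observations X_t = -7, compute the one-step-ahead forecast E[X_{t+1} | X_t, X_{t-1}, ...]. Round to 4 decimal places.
E[X_{t+1} \mid \mathcal F_t] = -4.9770

For an AR(p) model X_t = c + sum_i phi_i X_{t-i} + eps_t, the
one-step-ahead conditional mean is
  E[X_{t+1} | X_t, ...] = c + sum_i phi_i X_{t+1-i}.
Substitute known values:
  E[X_{t+1} | ...] = (0.711) * (-7)
                   = -4.9770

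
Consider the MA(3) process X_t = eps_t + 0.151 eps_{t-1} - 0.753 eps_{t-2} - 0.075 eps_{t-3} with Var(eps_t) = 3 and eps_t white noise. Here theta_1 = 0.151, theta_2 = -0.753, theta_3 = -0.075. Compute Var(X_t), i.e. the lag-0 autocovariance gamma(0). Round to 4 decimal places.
\gamma(0) = 4.7863

For an MA(q) process X_t = eps_t + sum_i theta_i eps_{t-i} with
Var(eps_t) = sigma^2, the variance is
  gamma(0) = sigma^2 * (1 + sum_i theta_i^2).
  sum_i theta_i^2 = (0.151)^2 + (-0.753)^2 + (-0.075)^2 = 0.022801 + 0.567009 + 0.005625 = 0.595435.
  gamma(0) = 3 * (1 + 0.595435) = 3 * 1.595435 = 4.786305, which rounds to 4.7863.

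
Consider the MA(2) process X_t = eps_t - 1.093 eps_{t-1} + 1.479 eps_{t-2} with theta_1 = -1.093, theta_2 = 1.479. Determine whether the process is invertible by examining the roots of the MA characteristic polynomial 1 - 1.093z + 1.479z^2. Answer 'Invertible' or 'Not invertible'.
\text{Not invertible}

The MA(q) characteristic polynomial is P(z) = 1 - 1.093z + 1.479z^2.
Invertibility requires all roots to lie outside the unit circle, i.e. |z| > 1 for every root.
Set 1 + (-1.093) z + (1.479) z^2 = 0, i.e. a z^2 + b z + c = 0 with a = 1.479, b = -1.093, c = 1.
Discriminant D = b^2 - 4ac = (-1.093)^2 - 4*(1.479)*1 = 1.194649 - (5.916) = -4.721351.
D < 0, so the roots are the complex-conjugate pair z = (-b +/- i sqrt(-D)) / (2a) = 0.3695 +/- 0.7346i.
For a conjugate pair |z|^2 = z * conj(z) = (product of roots) = c/a = 1/(1.479) = 0.676133, so |z| = sqrt(0.676133) = 0.8223 for both roots.
Moduli of all roots: 0.8223, 0.8223.
All moduli strictly greater than 1? No.
Verdict: Not invertible.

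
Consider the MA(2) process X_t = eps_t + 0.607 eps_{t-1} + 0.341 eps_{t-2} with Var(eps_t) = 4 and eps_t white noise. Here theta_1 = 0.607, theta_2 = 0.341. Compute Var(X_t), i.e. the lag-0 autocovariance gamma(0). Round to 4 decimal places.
\gamma(0) = 5.9389

For an MA(q) process X_t = eps_t + sum_i theta_i eps_{t-i} with
Var(eps_t) = sigma^2, the variance is
  gamma(0) = sigma^2 * (1 + sum_i theta_i^2).
  sum_i theta_i^2 = (0.607)^2 + (0.341)^2 = 0.368449 + 0.116281 = 0.48473.
  gamma(0) = 4 * (1 + 0.48473) = 4 * 1.48473 = 5.93892, which rounds to 5.9389.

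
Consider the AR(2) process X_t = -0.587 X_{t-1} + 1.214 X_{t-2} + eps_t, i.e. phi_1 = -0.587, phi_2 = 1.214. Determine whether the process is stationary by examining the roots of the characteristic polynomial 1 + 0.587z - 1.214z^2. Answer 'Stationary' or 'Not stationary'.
\text{Not stationary}

The AR(p) characteristic polynomial is P(z) = 1 + 0.587z - 1.214z^2.
Stationarity requires all roots to lie outside the unit circle, i.e. |z| > 1 for every root.
Set 1 + (0.587) z + (-1.214) z^2 = 0, i.e. a z^2 + b z + c = 0 with a = -1.214, b = 0.587, c = 1.
Discriminant D = b^2 - 4ac = (0.587)^2 - 4*(-1.214)*1 = 0.344569 - (-4.856) = 5.200569.
D >= 0, so the roots are real: z = (-b +/- sqrt(D)) / (2a) = (-0.587 +/- 2.280476) / (-2.428).
  z_1 = (-0.587 + 2.280476) / (-2.428) = -0.6975,   |z_1| = 0.6975.
  z_2 = (-0.587 - 2.280476) / (-2.428) = 1.181,   |z_2| = 1.181.
Moduli of all roots: 0.6975, 1.1810.
All moduli strictly greater than 1? No.
Verdict: Not stationary.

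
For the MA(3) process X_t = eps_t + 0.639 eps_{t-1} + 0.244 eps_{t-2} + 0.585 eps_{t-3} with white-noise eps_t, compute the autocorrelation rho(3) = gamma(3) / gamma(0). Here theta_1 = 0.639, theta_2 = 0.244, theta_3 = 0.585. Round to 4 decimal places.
\rho(3) = 0.3232

For an MA(q) process with theta_0 = 1, the autocovariance is
  gamma(k) = sigma^2 * sum_{i=0..q-k} theta_i * theta_{i+k},
and rho(k) = gamma(k) / gamma(0). Sigma^2 cancels.
  numerator   = (1)*(0.585) = 0.585.
  denominator = (1)^2 + (0.639)^2 + (0.244)^2 + (0.585)^2 = 1.810082.
  rho(3) = 0.585 / 1.810082 = 0.3232.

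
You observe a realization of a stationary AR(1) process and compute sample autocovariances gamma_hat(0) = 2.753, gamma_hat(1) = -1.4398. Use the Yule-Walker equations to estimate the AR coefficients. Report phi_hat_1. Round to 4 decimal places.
\hat\phi_{1} = -0.5230

The Yule-Walker equations for an AR(p) process read, in matrix form,
  Gamma_p phi = r_p,   with   (Gamma_p)_{ij} = gamma(|i - j|),
                       (r_p)_i = gamma(i),   i,j = 1..p.
Substitute the sample gammas (Toeplitz matrix and right-hand side of size 1):
  Gamma_p = [[2.753]]
  r_p     = [-1.4398]
With p = 1 this is the single equation gamma(0) phi_1 = gamma(1):
  phi_hat_1 = gamma(1) / gamma(0) = -1.4398 / 2.753 = -0.5230.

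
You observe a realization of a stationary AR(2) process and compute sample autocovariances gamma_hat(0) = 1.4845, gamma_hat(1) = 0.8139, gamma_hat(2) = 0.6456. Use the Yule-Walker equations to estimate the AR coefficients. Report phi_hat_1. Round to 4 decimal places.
\hat\phi_{1} = 0.4430

The Yule-Walker equations for an AR(p) process read, in matrix form,
  Gamma_p phi = r_p,   with   (Gamma_p)_{ij} = gamma(|i - j|),
                       (r_p)_i = gamma(i),   i,j = 1..p.
Substitute the sample gammas (Toeplitz matrix and right-hand side of size 2):
  Gamma_p = [[1.4845, 0.8139], [0.8139, 1.4845]]
  r_p     = [0.8139, 0.6456]
Written out:
  1.4845 phi_1 + 0.8139 phi_2 = 0.8139
  0.8139 phi_1 + 1.4845 phi_2 = 0.6456
Solve by Cramer's rule:
  det = gamma(0)^2 - gamma(1)^2 = (1.4845)^2 - (0.8139)^2 = 2.20374025 - 0.66243321 = 1.54130704
  phi_hat_1 = [gamma(1) gamma(0) - gamma(1) gamma(2)] / det = [(0.8139)(1.4845) - (0.8139)(0.6456)] / 1.54130704 = 0.68278071 / 1.54130704 = 0.443
  phi_hat_2 = [gamma(0) gamma(2) - gamma(1)^2] / det = [(1.4845)(0.6456) - (0.8139)^2] / 1.54130704 = 0.29595999 / 1.54130704 = 0.192
So phi_hat = [0.4430, 0.1920].
Therefore phi_hat_1 = 0.4430.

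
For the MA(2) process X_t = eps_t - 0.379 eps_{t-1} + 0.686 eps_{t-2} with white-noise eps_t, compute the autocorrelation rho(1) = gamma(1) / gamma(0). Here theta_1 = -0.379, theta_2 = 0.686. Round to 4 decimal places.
\rho(1) = -0.3958

For an MA(q) process with theta_0 = 1, the autocovariance is
  gamma(k) = sigma^2 * sum_{i=0..q-k} theta_i * theta_{i+k},
and rho(k) = gamma(k) / gamma(0). Sigma^2 cancels.
  numerator   = (1)*(-0.379) + (-0.379)*(0.686) = -0.638994.
  denominator = (1)^2 + (-0.379)^2 + (0.686)^2 = 1.614237.
  rho(1) = -0.638994 / 1.614237 = -0.3958.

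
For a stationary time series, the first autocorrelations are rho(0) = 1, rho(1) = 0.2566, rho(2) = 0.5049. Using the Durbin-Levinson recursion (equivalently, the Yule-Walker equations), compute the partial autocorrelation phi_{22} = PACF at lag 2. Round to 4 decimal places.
\phi_{22} = 0.4700

The PACF at lag k is phi_{kk}, the last component of the solution
to the Yule-Walker system G_k phi = r_k where
  (G_k)_{ij} = rho(|i - j|), (r_k)_i = rho(i), i,j = 1..k.
Equivalently, Durbin-Levinson gives phi_{kk} iteratively:
  phi_{11} = rho(1)
  phi_{kk} = [rho(k) - sum_{j=1..k-1} phi_{k-1,j} rho(k-j)]
            / [1 - sum_{j=1..k-1} phi_{k-1,j} rho(j)],
  phi_{k,j} = phi_{k-1,j} - phi_{kk} phi_{k-1,k-j},  j = 1..k-1.
Step k = 1:
  phi_11 = rho(1) = 0.2566.
Step k = 2:
  phi_22 = [rho(2) - phi_11 rho(1)] / [1 - phi_11 rho(1)] = [0.5049 - (0.2566)(0.2566)] / [1 - (0.2566)(0.2566)]
         = 0.43905644 / 0.93415644 = 0.47.
Therefore phi_{22} = 0.4700.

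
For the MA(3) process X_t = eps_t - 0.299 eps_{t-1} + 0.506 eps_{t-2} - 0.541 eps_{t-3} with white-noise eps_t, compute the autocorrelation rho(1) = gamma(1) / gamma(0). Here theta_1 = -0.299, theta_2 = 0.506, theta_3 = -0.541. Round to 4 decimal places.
\rho(1) = -0.4420

For an MA(q) process with theta_0 = 1, the autocovariance is
  gamma(k) = sigma^2 * sum_{i=0..q-k} theta_i * theta_{i+k},
and rho(k) = gamma(k) / gamma(0). Sigma^2 cancels.
  numerator   = (1)*(-0.299) + (-0.299)*(0.506) + (0.506)*(-0.541) = -0.72404.
  denominator = (1)^2 + (-0.299)^2 + (0.506)^2 + (-0.541)^2 = 1.638118.
  rho(1) = -0.72404 / 1.638118 = -0.4420.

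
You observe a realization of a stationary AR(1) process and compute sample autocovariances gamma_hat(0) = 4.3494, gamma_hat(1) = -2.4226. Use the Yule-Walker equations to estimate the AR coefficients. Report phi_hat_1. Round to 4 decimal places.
\hat\phi_{1} = -0.5570

The Yule-Walker equations for an AR(p) process read, in matrix form,
  Gamma_p phi = r_p,   with   (Gamma_p)_{ij} = gamma(|i - j|),
                       (r_p)_i = gamma(i),   i,j = 1..p.
Substitute the sample gammas (Toeplitz matrix and right-hand side of size 1):
  Gamma_p = [[4.3494]]
  r_p     = [-2.4226]
With p = 1 this is the single equation gamma(0) phi_1 = gamma(1):
  phi_hat_1 = gamma(1) / gamma(0) = -2.4226 / 4.3494 = -0.5570.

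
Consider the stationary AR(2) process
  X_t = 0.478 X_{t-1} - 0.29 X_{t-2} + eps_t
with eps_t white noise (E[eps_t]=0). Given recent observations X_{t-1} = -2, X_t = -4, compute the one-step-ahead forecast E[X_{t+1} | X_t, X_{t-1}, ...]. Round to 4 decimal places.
E[X_{t+1} \mid \mathcal F_t] = -1.3320

For an AR(p) model X_t = c + sum_i phi_i X_{t-i} + eps_t, the
one-step-ahead conditional mean is
  E[X_{t+1} | X_t, ...] = c + sum_i phi_i X_{t+1-i}.
Substitute known values:
  E[X_{t+1} | ...] = (0.478) * (-4) + (-0.29) * (-2)
                   = -1.3320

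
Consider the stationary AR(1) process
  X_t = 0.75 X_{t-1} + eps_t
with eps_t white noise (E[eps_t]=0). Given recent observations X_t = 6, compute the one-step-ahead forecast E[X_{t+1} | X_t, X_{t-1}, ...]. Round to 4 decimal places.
E[X_{t+1} \mid \mathcal F_t] = 4.5000

For an AR(p) model X_t = c + sum_i phi_i X_{t-i} + eps_t, the
one-step-ahead conditional mean is
  E[X_{t+1} | X_t, ...] = c + sum_i phi_i X_{t+1-i}.
Substitute known values:
  E[X_{t+1} | ...] = (0.75) * (6)
                   = 4.5000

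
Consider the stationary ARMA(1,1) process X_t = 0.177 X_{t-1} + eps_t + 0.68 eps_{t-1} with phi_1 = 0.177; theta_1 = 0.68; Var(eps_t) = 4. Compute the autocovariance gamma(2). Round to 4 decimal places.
\gamma(2) = 0.7018

Multiply the model equation by X_{t-k} and take expectations. With theta_0 = psi_0 = 1 and psi_j the MA(infinity) weights, this gives
  gamma(k) - sum_i phi_i gamma(k-i) = c_k,
  c_k = sigma^2 * sum_{j=k..q} theta_j psi_{j-k}   (c_k = 0 for k > q),
using gamma(-m) = gamma(m).
psi-weights needed (psi_j = theta_j + sum_i phi_i psi_{j-i}):
  psi_1 = theta_1 + phi_1 = 0.68 + (0.177) = 0.857
Right-hand sides:
  c_0 = sigma^2 (1 + theta_1 psi_1) = 4 * (1 + (0.68)(0.857)) = 4 * 1.58276 = 6.33104
  c_1 = sigma^2 theta_1 = 4 * (0.68) = 2.72
  c_2 = 0
Equations for k = 0 and k = 1 (AR order 1):
  gamma(0) = phi_1 gamma(1) + c_0
  gamma(1) = phi_1 gamma(0) + c_1
Substituting the second into the first: gamma(0) (1 - phi_1^2) = c_0 + phi_1 c_1, so
  gamma(0) = (c_0 + phi_1 c_1) / (1 - phi_1^2) = (6.33104 + (0.177)(2.72)) / (1 - (0.177)^2) = 6.81248 / 0.968671 = 7.032811.
  gamma(1) = phi_1 gamma(0) + c_1 = (0.177)(7.032811) + (2.72) = 3.964808.
For k = 2 (> q): gamma(2) = phi_1 gamma(1) = (0.177)(3.964808) = 0.701771.
Therefore gamma(2) = 0.7018 (to 4 decimal places).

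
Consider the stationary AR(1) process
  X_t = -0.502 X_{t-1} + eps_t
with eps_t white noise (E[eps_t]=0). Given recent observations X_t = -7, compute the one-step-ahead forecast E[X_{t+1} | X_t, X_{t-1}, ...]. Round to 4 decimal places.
E[X_{t+1} \mid \mathcal F_t] = 3.5140

For an AR(p) model X_t = c + sum_i phi_i X_{t-i} + eps_t, the
one-step-ahead conditional mean is
  E[X_{t+1} | X_t, ...] = c + sum_i phi_i X_{t+1-i}.
Substitute known values:
  E[X_{t+1} | ...] = (-0.502) * (-7)
                   = 3.5140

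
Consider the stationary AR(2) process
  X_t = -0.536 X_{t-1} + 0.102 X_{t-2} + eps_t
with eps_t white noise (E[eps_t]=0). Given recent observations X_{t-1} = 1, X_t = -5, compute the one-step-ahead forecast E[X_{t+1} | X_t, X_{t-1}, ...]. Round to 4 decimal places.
E[X_{t+1} \mid \mathcal F_t] = 2.7820

For an AR(p) model X_t = c + sum_i phi_i X_{t-i} + eps_t, the
one-step-ahead conditional mean is
  E[X_{t+1} | X_t, ...] = c + sum_i phi_i X_{t+1-i}.
Substitute known values:
  E[X_{t+1} | ...] = (-0.536) * (-5) + (0.102) * (1)
                   = 2.7820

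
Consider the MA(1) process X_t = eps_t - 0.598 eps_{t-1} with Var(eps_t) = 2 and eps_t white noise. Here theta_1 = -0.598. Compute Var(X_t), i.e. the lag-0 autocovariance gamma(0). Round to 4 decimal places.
\gamma(0) = 2.7152

For an MA(q) process X_t = eps_t + sum_i theta_i eps_{t-i} with
Var(eps_t) = sigma^2, the variance is
  gamma(0) = sigma^2 * (1 + sum_i theta_i^2).
  sum_i theta_i^2 = (-0.598)^2 = 0.357604.
  gamma(0) = 2 * (1 + 0.357604) = 2 * 1.357604 = 2.715208, which rounds to 2.7152.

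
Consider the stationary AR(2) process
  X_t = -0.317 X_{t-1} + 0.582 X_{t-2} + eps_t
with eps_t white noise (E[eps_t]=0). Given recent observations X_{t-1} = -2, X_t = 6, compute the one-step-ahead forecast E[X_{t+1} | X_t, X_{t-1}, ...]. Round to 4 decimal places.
E[X_{t+1} \mid \mathcal F_t] = -3.0660

For an AR(p) model X_t = c + sum_i phi_i X_{t-i} + eps_t, the
one-step-ahead conditional mean is
  E[X_{t+1} | X_t, ...] = c + sum_i phi_i X_{t+1-i}.
Substitute known values:
  E[X_{t+1} | ...] = (-0.317) * (6) + (0.582) * (-2)
                   = -3.0660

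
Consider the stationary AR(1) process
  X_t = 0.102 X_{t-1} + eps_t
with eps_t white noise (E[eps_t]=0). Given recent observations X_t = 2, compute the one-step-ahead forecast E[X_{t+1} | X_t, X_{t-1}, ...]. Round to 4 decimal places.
E[X_{t+1} \mid \mathcal F_t] = 0.2040

For an AR(p) model X_t = c + sum_i phi_i X_{t-i} + eps_t, the
one-step-ahead conditional mean is
  E[X_{t+1} | X_t, ...] = c + sum_i phi_i X_{t+1-i}.
Substitute known values:
  E[X_{t+1} | ...] = (0.102) * (2)
                   = 0.2040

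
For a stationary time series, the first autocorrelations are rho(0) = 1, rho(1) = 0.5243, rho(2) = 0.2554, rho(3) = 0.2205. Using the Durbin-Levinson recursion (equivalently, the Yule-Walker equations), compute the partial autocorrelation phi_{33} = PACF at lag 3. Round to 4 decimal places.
\phi_{33} = 0.1340

The PACF at lag k is phi_{kk}, the last component of the solution
to the Yule-Walker system G_k phi = r_k where
  (G_k)_{ij} = rho(|i - j|), (r_k)_i = rho(i), i,j = 1..k.
Equivalently, Durbin-Levinson gives phi_{kk} iteratively:
  phi_{11} = rho(1)
  phi_{kk} = [rho(k) - sum_{j=1..k-1} phi_{k-1,j} rho(k-j)]
            / [1 - sum_{j=1..k-1} phi_{k-1,j} rho(j)],
  phi_{k,j} = phi_{k-1,j} - phi_{kk} phi_{k-1,k-j},  j = 1..k-1.
Step k = 1:
  phi_11 = rho(1) = 0.5243.
Step k = 2:
  phi_22 = [rho(2) - phi_11 rho(1)] / [1 - phi_11 rho(1)] = [0.2554 - (0.5243)(0.5243)] / [1 - (0.5243)(0.5243)]
         = -0.01949049 / 0.72510951 = -0.026879.
  Update: phi_21 = phi_11 - phi_22 phi_11 = 0.5243 - (-0.026879)(0.5243) = 0.538393.
Step k = 3:
  phi_33 = [rho(3) - phi_21 rho(2) - phi_22 rho(1)] / [1 - phi_21 rho(1) - phi_22 rho(2)]
    numerator   = 0.2205 - (0.538393)(0.2554) - (-0.026879)(0.5243) = 0.09708732
    denominator = 1 - (0.538393)(0.5243) - (-0.026879)(0.2554) = 0.72458562
  phi_33 = 0.09708732 / 0.72458562 = 0.134.
Therefore phi_{33} = 0.1340.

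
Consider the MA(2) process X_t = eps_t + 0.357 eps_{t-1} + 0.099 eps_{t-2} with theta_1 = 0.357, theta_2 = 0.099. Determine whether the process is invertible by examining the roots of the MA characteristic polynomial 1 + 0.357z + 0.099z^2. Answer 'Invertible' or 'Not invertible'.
\text{Invertible}

The MA(q) characteristic polynomial is P(z) = 1 + 0.357z + 0.099z^2.
Invertibility requires all roots to lie outside the unit circle, i.e. |z| > 1 for every root.
Set 1 + (0.357) z + (0.099) z^2 = 0, i.e. a z^2 + b z + c = 0 with a = 0.099, b = 0.357, c = 1.
Discriminant D = b^2 - 4ac = (0.357)^2 - 4*(0.099)*1 = 0.127449 - (0.396) = -0.268551.
D < 0, so the roots are the complex-conjugate pair z = (-b +/- i sqrt(-D)) / (2a) = -1.803 +/- 2.6173i.
For a conjugate pair |z|^2 = z * conj(z) = (product of roots) = c/a = 1/(0.099) = 10.10101, so |z| = sqrt(10.10101) = 3.1782 for both roots.
Moduli of all roots: 3.1782, 3.1782.
All moduli strictly greater than 1? Yes.
Verdict: Invertible.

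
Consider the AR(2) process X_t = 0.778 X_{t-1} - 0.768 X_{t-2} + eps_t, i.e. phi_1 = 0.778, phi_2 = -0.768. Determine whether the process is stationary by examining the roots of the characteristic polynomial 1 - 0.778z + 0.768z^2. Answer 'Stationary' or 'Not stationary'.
\text{Stationary}

The AR(p) characteristic polynomial is P(z) = 1 - 0.778z + 0.768z^2.
Stationarity requires all roots to lie outside the unit circle, i.e. |z| > 1 for every root.
Set 1 + (-0.778) z + (0.768) z^2 = 0, i.e. a z^2 + b z + c = 0 with a = 0.768, b = -0.778, c = 1.
Discriminant D = b^2 - 4ac = (-0.778)^2 - 4*(0.768)*1 = 0.605284 - (3.072) = -2.466716.
D < 0, so the roots are the complex-conjugate pair z = (-b +/- i sqrt(-D)) / (2a) = 0.5065 +/- 1.0225i.
For a conjugate pair |z|^2 = z * conj(z) = (product of roots) = c/a = 1/(0.768) = 1.302083, so |z| = sqrt(1.302083) = 1.1411 for both roots.
Moduli of all roots: 1.1411, 1.1411.
All moduli strictly greater than 1? Yes.
Verdict: Stationary.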